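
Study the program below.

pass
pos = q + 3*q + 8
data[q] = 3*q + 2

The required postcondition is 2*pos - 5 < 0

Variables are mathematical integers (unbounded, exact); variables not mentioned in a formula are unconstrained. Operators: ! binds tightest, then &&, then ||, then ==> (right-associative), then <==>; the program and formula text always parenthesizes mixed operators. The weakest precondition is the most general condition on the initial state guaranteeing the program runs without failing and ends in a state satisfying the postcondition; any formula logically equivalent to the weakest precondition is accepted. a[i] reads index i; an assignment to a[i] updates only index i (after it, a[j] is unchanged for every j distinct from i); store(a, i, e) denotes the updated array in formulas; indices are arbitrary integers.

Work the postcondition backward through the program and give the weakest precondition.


Working backward. After the program, the postcondition 2*pos - 5 < 0 must hold; in canonical form it is 2*pos < 5.
Before data[q] := 3*q + 2: 2*pos < 5
Before pos := q + 3*q + 8: 8*q < -11
Before skip: 8*q < -11
Answer: WP = 8*q < -11


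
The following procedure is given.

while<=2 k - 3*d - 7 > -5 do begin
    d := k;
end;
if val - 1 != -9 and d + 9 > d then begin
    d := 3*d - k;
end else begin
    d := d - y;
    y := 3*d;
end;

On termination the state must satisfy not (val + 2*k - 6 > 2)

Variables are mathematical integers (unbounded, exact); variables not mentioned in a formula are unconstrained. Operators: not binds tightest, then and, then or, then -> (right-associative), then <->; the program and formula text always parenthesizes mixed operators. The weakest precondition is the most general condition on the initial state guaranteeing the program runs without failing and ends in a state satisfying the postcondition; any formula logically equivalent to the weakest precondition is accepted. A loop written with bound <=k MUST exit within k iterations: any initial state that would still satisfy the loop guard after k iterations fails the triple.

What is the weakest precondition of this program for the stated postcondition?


Working backward. After the program, the postcondition not (val + 2*k - 6 > 2) must hold; in canonical form it is not (2*k + val > 8).
Then branch requires not (2*k + val > 8); else branch requires not (2*k + val > 8).
Before the if: (val != -8 -> (not (2*k + val > 8))) and ((not (val != -8)) -> (not (2*k + val > 8)))
Before the loop (bound <=2), unroll the exhaustion recursion (WP_0 = exit-now case; WP_j = one more guarded iteration, up to j = 2):
  WP_0: (not (k > 3*d + 2)) and (val != -8 -> (not (2*k + val > 8))) and ((not (val != -8)) -> (not (2*k + val > 8)))
  WP_1: (k > 3*d + 2 -> ((not (2*k < -2)) and (val != -8 -> (not (2*k + val > 8))) and ((not (val != -8)) -> (not (2*k + val > 8))))) and ((not (k > 3*d + 2)) -> ((val != -8 -> (not (2*k + val > 8))) and ((not (val != -8)) -> (not (2*k + val > 8)))))
  WP_2: (k > 3*d + 2 -> ((2*k < -2 -> ((not (2*k < -2)) and (val != -8 -> (not (2*k + val > 8))) and ((not (val != -8)) -> (not (2*k + val > 8))))) and ((not (2*k < -2)) -> ((val != -8 -> (not (2*k + val > 8))) and ((not (val != -8)) -> (not (2*k + val > 8))))))) and ((not (k > 3*d + 2)) -> ((val != -8 -> (not (2*k + val > 8))) and ((not (val != -8)) -> (not (2*k + val > 8)))))
So before the loop: (k > 3*d + 2 -> ((2*k < -2 -> ((not (2*k < -2)) and (val != -8 -> (not (2*k + val > 8))) and ((not (val != -8)) -> (not (2*k + val > 8))))) and ((not (2*k < -2)) -> ((val != -8 -> (not (2*k + val > 8))) and ((not (val != -8)) -> (not (2*k + val > 8))))))) and ((not (k > 3*d + 2)) -> ((val != -8 -> (not (2*k + val > 8))) and ((not (val != -8)) -> (not (2*k + val > 8)))))
Answer: WP = (k > 3*d + 2 -> ((2*k < -2 -> ((not (2*k < -2)) and (val != -8 -> (not (2*k + val > 8))) and ((not (val != -8)) -> (not (2*k + val > 8))))) and ((not (2*k < -2)) -> ((val != -8 -> (not (2*k + val > 8))) and ((not (val != -8)) -> (not (2*k + val > 8))))))) and ((not (k > 3*d + 2)) -> ((val != -8 -> (not (2*k + val > 8))) and ((not (val != -8)) -> (not (2*k + val > 8)))))


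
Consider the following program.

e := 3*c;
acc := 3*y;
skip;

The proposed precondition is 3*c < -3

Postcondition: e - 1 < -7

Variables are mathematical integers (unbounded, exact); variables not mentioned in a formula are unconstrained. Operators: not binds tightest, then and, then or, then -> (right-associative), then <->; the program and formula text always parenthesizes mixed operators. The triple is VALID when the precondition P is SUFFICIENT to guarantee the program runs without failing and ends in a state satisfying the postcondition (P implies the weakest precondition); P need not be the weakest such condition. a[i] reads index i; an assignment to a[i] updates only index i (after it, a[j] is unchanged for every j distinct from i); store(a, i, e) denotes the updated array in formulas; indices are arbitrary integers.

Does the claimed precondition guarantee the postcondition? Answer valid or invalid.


Working backward. After the program, the postcondition e - 1 < -7 must hold; in canonical form it is e < -6.
Before skip: e < -6
Before acc := 3*y: e < -6
Before e := 3*c: 3*c < -6
The weakest precondition is 3*c < -6.
Check whether 3*c < -3 implies it.
Countermodel: at the initial state c = -2, the precondition holds but the weakest precondition fails.
Answer: invalid


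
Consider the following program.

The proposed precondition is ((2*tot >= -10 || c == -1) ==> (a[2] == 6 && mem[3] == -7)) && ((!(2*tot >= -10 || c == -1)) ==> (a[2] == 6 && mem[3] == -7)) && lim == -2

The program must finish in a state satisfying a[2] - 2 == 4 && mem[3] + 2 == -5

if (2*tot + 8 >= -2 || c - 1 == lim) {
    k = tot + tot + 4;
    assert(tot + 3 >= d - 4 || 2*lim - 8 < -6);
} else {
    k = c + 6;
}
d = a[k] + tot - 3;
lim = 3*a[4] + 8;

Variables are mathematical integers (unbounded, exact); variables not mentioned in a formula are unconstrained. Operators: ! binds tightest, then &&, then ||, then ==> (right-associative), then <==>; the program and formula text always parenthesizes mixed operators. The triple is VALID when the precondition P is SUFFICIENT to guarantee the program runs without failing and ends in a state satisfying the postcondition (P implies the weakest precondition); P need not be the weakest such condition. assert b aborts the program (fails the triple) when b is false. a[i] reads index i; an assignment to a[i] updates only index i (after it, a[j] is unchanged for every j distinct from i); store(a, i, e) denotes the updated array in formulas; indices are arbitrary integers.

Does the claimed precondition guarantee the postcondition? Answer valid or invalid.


Working backward. After the program, the postcondition a[2] - 2 == 4 && mem[3] + 2 == -5 must hold; in canonical form it is a[2] == 6 && mem[3] == -7.
Before lim := 3*a[4] + 8: a[2] == 6 && mem[3] == -7
Before d := a[k] + tot - 3: a[2] == 6 && mem[3] == -7
Then branch requires (tot >= d - 7 || 2*lim < 2) && a[2] == 6 && mem[3] == -7; else branch requires a[2] == 6 && mem[3] == -7.
Before the if: ((2*tot >= -10 || c == lim + 1) ==> ((tot >= d - 7 || 2*lim < 2) && a[2] == 6 && mem[3] == -7)) && ((!(2*tot >= -10 || c == lim + 1)) ==> (a[2] == 6 && mem[3] == -7))
The weakest precondition is ((2*tot >= -10 || c == lim + 1) ==> ((tot >= d - 7 || 2*lim < 2) && a[2] == 6 && mem[3] == -7)) && ((!(2*tot >= -10 || c == lim + 1)) ==> (a[2] == 6 && mem[3] == -7)).
Check whether ((2*tot >= -10 || c == -1) ==> (a[2] == 6 && mem[3] == -7)) && ((!(2*tot >= -10 || c == -1)) ==> (a[2] == 6 && mem[3] == -7)) && lim == -2 implies it.
Every state satisfying the precondition satisfies the weakest precondition: the implication holds.
Answer: valid


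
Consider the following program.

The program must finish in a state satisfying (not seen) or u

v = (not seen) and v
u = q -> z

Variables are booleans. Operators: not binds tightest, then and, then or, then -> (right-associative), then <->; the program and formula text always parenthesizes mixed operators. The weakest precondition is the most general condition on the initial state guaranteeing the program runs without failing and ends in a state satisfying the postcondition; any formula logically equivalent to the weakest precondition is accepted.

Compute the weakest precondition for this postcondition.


Working backward. After the program, (not seen) or u must hold.
Before u := q -> z: (not seen) or (q -> z)
Before v := (not seen) and v: (not seen) or (q -> z)
Answer: WP = (not seen) or (q -> z)


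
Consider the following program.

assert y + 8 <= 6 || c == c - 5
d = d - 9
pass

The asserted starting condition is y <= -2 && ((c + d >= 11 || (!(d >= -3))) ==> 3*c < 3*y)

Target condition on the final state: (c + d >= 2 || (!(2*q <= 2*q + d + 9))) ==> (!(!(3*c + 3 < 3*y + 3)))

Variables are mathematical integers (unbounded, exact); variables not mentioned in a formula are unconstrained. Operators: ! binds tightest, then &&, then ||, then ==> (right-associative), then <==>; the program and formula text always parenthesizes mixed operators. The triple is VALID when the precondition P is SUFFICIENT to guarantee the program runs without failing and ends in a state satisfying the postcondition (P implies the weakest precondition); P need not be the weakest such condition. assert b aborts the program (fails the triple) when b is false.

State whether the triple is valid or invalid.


Working backward. After the program, the postcondition (c + d >= 2 || (!(2*q <= 2*q + d + 9))) ==> (!(!(3*c + 3 < 3*y + 3))) must hold; in canonical form it is (c + d >= 2 || (!(d >= -9))) ==> 3*c < 3*y.
Before skip: (c + d >= 2 || (!(d >= -9))) ==> 3*c < 3*y
Before d := d - 9: (c + d >= 11 || (!(d >= 0))) ==> 3*c < 3*y
Before assert y + 8 <= 6 || c == c - 5: y <= -2 && ((c + d >= 11 || (!(d >= 0))) ==> 3*c < 3*y)
The weakest precondition is y <= -2 && ((c + d >= 11 || (!(d >= 0))) ==> 3*c < 3*y).
Check whether y <= -2 && ((c + d >= 11 || (!(d >= -3))) ==> 3*c < 3*y) implies it.
Countermodel: at the initial state c = 0, d = -1, y = -2, the precondition holds but the weakest precondition fails.
Answer: invalid


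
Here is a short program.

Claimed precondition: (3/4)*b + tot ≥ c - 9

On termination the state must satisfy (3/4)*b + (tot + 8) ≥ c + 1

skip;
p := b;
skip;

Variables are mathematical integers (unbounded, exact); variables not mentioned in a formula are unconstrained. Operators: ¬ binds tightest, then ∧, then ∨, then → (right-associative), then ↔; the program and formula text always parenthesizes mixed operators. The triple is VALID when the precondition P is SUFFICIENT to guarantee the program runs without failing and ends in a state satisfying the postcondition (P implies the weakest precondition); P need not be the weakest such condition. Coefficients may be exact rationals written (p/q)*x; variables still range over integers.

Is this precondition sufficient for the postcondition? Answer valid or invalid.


Working backward. After the program, the postcondition (3/4)*b + (tot + 8) ≥ c + 1 must hold; in canonical form it is (3/4)*b + tot ≥ c - 7.
Before skip: (3/4)*b + tot ≥ c - 7
Before p := b: (3/4)*b + tot ≥ c - 7
Before skip: (3/4)*b + tot ≥ c - 7
The weakest precondition is (3/4)*b + tot ≥ c - 7.
Check whether (3/4)*b + tot ≥ c - 9 implies it.
Countermodel: at the initial state b = -3, c = 0, tot = -5, the precondition holds but the weakest precondition fails.
Answer: invalid


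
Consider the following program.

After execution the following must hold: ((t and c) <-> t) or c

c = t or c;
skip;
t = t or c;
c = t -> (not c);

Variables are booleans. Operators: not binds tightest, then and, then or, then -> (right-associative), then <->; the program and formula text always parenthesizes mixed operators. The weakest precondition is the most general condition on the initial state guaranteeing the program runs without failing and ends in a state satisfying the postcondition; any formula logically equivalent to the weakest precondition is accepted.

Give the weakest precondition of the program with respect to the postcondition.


Working backward. After the program, ((t and c) <-> t) or c must hold.
Before c := t -> (not c): ((t and (t -> (not c))) <-> t) or (t -> (not c))
Before t := t or c: (((t or c) and ((t or c) -> (not c))) <-> (t or c)) or ((t or c) -> (not c))
Before skip: (((t or c) and ((t or c) -> (not c))) <-> (t or c)) or ((t or c) -> (not c))
Before c := t or c: (((t or c) and ((t or c) -> (not (t or c)))) <-> (t or c)) or ((t or c) -> (not (t or c)))
Answer: WP = (((t or c) and ((t or c) -> (not (t or c)))) <-> (t or c)) or ((t or c) -> (not (t or c)))


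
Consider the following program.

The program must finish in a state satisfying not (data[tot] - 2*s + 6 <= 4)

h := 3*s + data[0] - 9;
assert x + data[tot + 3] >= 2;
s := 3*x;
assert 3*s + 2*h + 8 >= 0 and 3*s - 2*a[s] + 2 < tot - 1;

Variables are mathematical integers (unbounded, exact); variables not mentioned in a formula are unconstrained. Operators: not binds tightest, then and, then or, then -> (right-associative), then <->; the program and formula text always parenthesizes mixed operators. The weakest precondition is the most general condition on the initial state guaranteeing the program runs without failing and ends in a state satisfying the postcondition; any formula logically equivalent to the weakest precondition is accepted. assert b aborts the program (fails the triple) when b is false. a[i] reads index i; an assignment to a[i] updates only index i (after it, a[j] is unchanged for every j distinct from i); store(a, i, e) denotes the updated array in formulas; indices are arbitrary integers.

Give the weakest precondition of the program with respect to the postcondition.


Working backward. After the program, the postcondition not (data[tot] - 2*s + 6 <= 4) must hold; in canonical form it is not (data[tot] <= 2*s - 2).
Before assert 3*s + 2*h + 8 >= 0 and 3*s - 2*a[s] + 2 < tot - 1: 2*h + 3*s >= -8 and 3*s < 2*a[s] + tot - 3 and (not (data[tot] <= 2*s - 2))
Before s := 3*x: 2*h + 9*x >= -8 and 9*x < 2*a[3*x] + tot - 3 and (not (data[tot] <= 6*x - 2))
Before assert x + data[tot + 3] >= 2: data[tot + 3] + x >= 2 and 2*h + 9*x >= -8 and 9*x < 2*a[3*x] + tot - 3 and (not (data[tot] <= 6*x - 2))
Before h := 3*s + data[0] - 9: data[tot + 3] + x >= 2 and 2*data[0] + 6*s + 9*x >= 10 and 9*x < 2*a[3*x] + tot - 3 and (not (data[tot] <= 6*x - 2))
Answer: WP = data[tot + 3] + x >= 2 and 2*data[0] + 6*s + 9*x >= 10 and 9*x < 2*a[3*x] + tot - 3 and (not (data[tot] <= 6*x - 2))


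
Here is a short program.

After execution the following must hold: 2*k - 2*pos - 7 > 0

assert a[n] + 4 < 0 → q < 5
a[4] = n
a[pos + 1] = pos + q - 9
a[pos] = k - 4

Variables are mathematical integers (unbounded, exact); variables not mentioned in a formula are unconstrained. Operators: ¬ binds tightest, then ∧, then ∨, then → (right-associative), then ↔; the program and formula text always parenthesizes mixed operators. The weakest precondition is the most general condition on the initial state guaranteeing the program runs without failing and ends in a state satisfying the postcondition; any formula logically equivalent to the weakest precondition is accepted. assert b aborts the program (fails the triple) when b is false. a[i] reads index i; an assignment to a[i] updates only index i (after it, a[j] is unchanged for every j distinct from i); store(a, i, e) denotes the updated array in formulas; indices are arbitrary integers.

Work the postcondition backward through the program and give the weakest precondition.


Working backward. After the program, the postcondition 2*k - 2*pos - 7 > 0 must hold; in canonical form it is 2*k > 2*pos + 7.
Before a[pos] := k - 4: 2*k > 2*pos + 7
Before a[pos + 1] := pos + q - 9: 2*k > 2*pos + 7
Before a[4] := n: 2*k > 2*pos + 7
Before assert a[n] + 4 < 0 → q < 5: (a[n] < -4 → q < 5) ∧ 2*k > 2*pos + 7
Answer: WP = (a[n] < -4 → q < 5) ∧ 2*k > 2*pos + 7


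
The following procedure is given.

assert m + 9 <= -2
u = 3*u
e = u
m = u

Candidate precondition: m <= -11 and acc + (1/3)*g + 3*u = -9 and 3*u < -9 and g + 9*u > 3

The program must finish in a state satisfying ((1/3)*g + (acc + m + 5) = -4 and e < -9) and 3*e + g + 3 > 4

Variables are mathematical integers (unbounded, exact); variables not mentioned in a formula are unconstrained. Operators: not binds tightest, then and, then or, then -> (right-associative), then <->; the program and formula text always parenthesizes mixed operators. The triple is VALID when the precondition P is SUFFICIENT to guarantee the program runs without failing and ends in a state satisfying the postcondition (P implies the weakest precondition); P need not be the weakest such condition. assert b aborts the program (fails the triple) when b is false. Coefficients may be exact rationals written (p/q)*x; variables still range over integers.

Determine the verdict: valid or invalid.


Working backward. After the program, the postcondition ((1/3)*g + (acc + m + 5) = -4 and e < -9) and 3*e + g + 3 > 4 must hold; in canonical form it is acc + (1/3)*g + m = -9 and e < -9 and 3*e + g > 1.
Before m := u: acc + (1/3)*g + u = -9 and e < -9 and 3*e + g > 1
Before e := u: acc + (1/3)*g + u = -9 and u < -9 and g + 3*u > 1
Before u := 3*u: acc + (1/3)*g + 3*u = -9 and 3*u < -9 and g + 9*u > 1
Before assert m + 9 <= -2: m <= -11 and acc + (1/3)*g + 3*u = -9 and 3*u < -9 and g + 9*u > 1
The weakest precondition is m <= -11 and acc + (1/3)*g + 3*u = -9 and 3*u < -9 and g + 9*u > 1.
Check whether m <= -11 and acc + (1/3)*g + 3*u = -9 and 3*u < -9 and g + 9*u > 3 implies it.
Every state satisfying the precondition satisfies the weakest precondition: the implication holds.
Answer: valid


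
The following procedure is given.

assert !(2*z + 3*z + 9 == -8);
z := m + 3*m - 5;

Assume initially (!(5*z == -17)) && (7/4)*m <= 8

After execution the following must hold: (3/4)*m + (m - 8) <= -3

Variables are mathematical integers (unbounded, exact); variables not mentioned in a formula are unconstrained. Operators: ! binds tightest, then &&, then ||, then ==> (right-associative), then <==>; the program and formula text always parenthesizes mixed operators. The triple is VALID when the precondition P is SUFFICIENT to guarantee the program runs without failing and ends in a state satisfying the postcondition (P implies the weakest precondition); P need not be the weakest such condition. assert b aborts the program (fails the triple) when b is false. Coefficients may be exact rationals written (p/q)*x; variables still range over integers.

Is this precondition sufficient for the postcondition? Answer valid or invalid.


Working backward. After the program, the postcondition (3/4)*m + (m - 8) <= -3 must hold; in canonical form it is (7/4)*m <= 5.
Before z := m + 3*m - 5: (7/4)*m <= 5
Before assert !(2*z + 3*z + 9 == -8): (!(5*z == -17)) && (7/4)*m <= 5
The weakest precondition is (!(5*z == -17)) && (7/4)*m <= 5.
Check whether (!(5*z == -17)) && (7/4)*m <= 8 implies it.
Countermodel: at the initial state m = 3, z = 0, the precondition holds but the weakest precondition fails.
Answer: invalid


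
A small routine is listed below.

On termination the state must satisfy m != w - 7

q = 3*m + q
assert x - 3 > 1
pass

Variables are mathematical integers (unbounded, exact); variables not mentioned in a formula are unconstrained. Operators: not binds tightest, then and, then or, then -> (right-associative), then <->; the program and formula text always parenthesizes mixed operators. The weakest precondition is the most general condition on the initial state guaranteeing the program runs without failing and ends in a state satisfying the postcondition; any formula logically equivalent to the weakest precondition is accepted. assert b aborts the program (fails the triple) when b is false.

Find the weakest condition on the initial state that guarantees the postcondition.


Working backward. After the program, m != w - 7 must hold.
Before skip: m != w - 7
Before assert x - 3 > 1: x > 4 and m != w - 7
Before q := 3*m + q: x > 4 and m != w - 7
Answer: WP = x > 4 and m != w - 7


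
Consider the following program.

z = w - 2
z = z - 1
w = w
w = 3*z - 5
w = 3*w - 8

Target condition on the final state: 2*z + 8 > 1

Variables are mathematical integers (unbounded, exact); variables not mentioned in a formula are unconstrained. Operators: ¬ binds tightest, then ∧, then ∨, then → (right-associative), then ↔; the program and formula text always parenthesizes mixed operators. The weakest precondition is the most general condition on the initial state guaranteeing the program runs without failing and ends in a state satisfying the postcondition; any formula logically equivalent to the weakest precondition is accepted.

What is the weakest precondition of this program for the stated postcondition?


Working backward. After the program, the postcondition 2*z + 8 > 1 must hold; in canonical form it is 2*z > -7.
Before w := 3*w - 8: 2*z > -7
Before w := 3*z - 5: 2*z > -7
Before w := w: 2*z > -7
Before z := z - 1: 2*z > -5
Before z := w - 2: 2*w > -1
Answer: WP = 2*w > -1


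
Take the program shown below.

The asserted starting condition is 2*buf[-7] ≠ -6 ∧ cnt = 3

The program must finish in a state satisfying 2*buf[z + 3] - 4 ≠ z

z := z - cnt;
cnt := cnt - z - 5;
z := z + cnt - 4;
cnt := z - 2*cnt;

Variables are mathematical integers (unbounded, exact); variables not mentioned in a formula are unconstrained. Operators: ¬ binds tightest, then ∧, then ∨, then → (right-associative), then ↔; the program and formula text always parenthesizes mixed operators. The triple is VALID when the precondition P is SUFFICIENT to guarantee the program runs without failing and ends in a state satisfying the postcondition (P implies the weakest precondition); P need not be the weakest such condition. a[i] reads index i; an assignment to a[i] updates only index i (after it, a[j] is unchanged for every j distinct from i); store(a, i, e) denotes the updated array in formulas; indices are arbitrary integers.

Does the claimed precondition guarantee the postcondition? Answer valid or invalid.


Working backward. After the program, the postcondition 2*buf[z + 3] - 4 ≠ z must hold; in canonical form it is 2*buf[z + 3] ≠ z + 4.
Before cnt := z - 2*cnt: 2*buf[z + 3] ≠ z + 4
Before z := z + cnt - 4: 2*buf[cnt + z - 1] ≠ cnt + z
Before cnt := cnt - z - 5: 2*buf[cnt - 6] ≠ cnt - 5
Before z := z - cnt: 2*buf[cnt - 6] ≠ cnt - 5
The weakest precondition is 2*buf[cnt - 6] ≠ cnt - 5.
Check whether 2*buf[-7] ≠ -6 ∧ cnt = 3 implies it.
Countermodel: at the initial state buf = {[-7] = 2, [-3] = -1, elsewhere 2}, cnt = 3, the precondition holds but the weakest precondition fails.
Answer: invalid


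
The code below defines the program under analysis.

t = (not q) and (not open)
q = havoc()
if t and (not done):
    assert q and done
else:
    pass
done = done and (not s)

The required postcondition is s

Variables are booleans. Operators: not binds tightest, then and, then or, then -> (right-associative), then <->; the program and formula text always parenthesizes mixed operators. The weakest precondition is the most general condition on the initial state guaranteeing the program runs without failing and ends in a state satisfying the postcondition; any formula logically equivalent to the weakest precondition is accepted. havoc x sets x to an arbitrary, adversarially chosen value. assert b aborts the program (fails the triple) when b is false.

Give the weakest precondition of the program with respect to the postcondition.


Working backward. After the program, s must hold.
Before done := done and (not s): s
Then branch requires q and done and s; else branch requires s.
Before the if: ((t and (not done)) -> (q and done and s)) and ((not (t and (not done))) -> s)
Before havoc q: ((t and (not done)) -> (done and s)) and ((not (t and (not done))) -> s) and (not (t and (not done)))
Before t := (not q) and (not open): (((not q) and (not open) and (not done)) -> (done and s)) and ((not ((not q) and (not open) and (not done))) -> s) and (not ((not q) and (not open) and (not done)))
Answer: WP = (((not q) and (not open) and (not done)) -> (done and s)) and ((not ((not q) and (not open) and (not done))) -> s) and (not ((not q) and (not open) and (not done)))


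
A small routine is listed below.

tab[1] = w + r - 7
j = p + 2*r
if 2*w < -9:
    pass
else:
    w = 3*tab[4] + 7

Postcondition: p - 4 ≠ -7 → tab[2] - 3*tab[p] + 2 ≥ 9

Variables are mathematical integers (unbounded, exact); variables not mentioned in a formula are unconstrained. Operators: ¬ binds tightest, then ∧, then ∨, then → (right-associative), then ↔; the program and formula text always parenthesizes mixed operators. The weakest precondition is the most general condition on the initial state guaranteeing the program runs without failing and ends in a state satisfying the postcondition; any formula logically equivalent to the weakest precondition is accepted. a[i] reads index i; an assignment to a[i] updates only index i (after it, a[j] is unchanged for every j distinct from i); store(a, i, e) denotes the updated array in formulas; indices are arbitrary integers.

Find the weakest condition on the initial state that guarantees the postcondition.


Working backward. After the program, the postcondition p - 4 ≠ -7 → tab[2] - 3*tab[p] + 2 ≥ 9 must hold; in canonical form it is p ≠ -3 → tab[2] ≥ 3*tab[p] + 7.
Then branch requires p ≠ -3 → tab[2] ≥ 3*tab[p] + 7; else branch requires p ≠ -3 → tab[2] ≥ 3*tab[p] + 7.
Before the if: (2*w < -9 → (p ≠ -3 → tab[2] ≥ 3*tab[p] + 7)) ∧ ((¬(2*w < -9)) → (p ≠ -3 → tab[2] ≥ 3*tab[p] + 7))
Before j := p + 2*r: (2*w < -9 → (p ≠ -3 → tab[2] ≥ 3*tab[p] + 7)) ∧ ((¬(2*w < -9)) → (p ≠ -3 → tab[2] ≥ 3*tab[p] + 7))
Before tab[1] := w + r - 7: (2*w < -9 → (p ≠ -3 → tab[2] ≥ 3*store(tab, 1, r + w - 7)[p] + 7)) ∧ ((¬(2*w < -9)) → (p ≠ -3 → tab[2] ≥ 3*store(tab, 1, r + w - 7)[p] + 7))
Answer: WP = (2*w < -9 → (p ≠ -3 → tab[2] ≥ 3*store(tab, 1, r + w - 7)[p] + 7)) ∧ ((¬(2*w < -9)) → (p ≠ -3 → tab[2] ≥ 3*store(tab, 1, r + w - 7)[p] + 7))


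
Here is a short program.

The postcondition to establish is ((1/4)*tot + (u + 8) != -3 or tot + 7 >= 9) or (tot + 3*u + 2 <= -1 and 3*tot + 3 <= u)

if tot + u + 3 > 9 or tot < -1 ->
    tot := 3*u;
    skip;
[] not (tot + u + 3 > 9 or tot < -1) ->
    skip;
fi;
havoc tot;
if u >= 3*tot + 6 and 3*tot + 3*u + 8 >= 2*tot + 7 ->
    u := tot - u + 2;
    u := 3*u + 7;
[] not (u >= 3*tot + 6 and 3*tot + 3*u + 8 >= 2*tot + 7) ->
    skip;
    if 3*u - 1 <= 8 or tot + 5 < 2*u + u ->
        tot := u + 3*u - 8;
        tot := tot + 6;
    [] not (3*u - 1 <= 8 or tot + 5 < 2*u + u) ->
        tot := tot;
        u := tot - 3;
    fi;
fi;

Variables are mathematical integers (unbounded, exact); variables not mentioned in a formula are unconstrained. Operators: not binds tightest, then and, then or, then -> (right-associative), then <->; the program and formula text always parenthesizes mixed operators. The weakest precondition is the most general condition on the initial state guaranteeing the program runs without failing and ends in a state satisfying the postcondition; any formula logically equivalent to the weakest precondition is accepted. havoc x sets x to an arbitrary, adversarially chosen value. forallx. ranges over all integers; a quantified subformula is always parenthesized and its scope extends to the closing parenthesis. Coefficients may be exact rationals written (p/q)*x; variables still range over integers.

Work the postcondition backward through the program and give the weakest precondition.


Working backward. After the program, the postcondition ((1/4)*tot + (u + 8) != -3 or tot + 7 >= 9) or (tot + 3*u + 2 <= -1 and 3*tot + 3 <= u) must hold; in canonical form it is (1/4)*tot + u != -11 or tot >= 2 or (tot + 3*u <= -3 and 3*tot <= u - 3).
Then branch requires (13/4)*tot != 3*u - 24 or tot >= 2 or (10*tot <= 9*u - 42 and 3*u <= 10); else branch requires ((3*u <= 9 or tot < 3*u - 5) -> (2*u != -21/2 or 4*u >= 4 or (7*u <= -1 and 11*u <= 3))) and ((not (3*u <= 9 or tot < 3*u - 5)) -> ((5/4)*tot != -8 or tot >= 2 or (4*tot <= 6 and 2*tot <= -6))).
Before the if: ((u >= 3*tot + 6 and tot + 3*u >= -1) -> ((13/4)*tot != 3*u - 24 or tot >= 2 or (10*tot <= 9*u - 42 and 3*u <= 10))) and ((not (u >= 3*tot + 6 and tot + 3*u >= -1)) -> (((3*u <= 9 or tot < 3*u - 5) -> (2*u != -21/2 or 4*u >= 4 or (7*u <= -1 and 11*u <= 3))) and ((not (3*u <= 9 or tot < 3*u - 5)) -> ((5/4)*tot != -8 or tot >= 2 or (4*tot <= 6 and 2*tot <= -6)))))
Before havoc tot: forall tot_1. (((u >= 3*tot_1 + 6 and tot_1 + 3*u >= -1) -> ((13/4)*tot_1 != 3*u - 24 or tot_1 >= 2 or (10*tot_1 <= 9*u - 42 and 3*u <= 10))) and ((not (u >= 3*tot_1 + 6 and tot_1 + 3*u >= -1)) -> (((3*u <= 9 or tot_1 < 3*u - 5) -> (2*u != -21/2 or 4*u >= 4 or (7*u <= -1 and 11*u <= 3))) and ((not (3*u <= 9 or tot_1 < 3*u - 5)) -> ((5/4)*tot_1 != -8 or tot_1 >= 2 or (4*tot_1 <= 6 and 2*tot_1 <= -6))))))
Then branch requires forall tot_1. (((u >= 3*tot_1 + 6 and tot_1 + 3*u >= -1) -> ((13/4)*tot_1 != 3*u - 24 or tot_1 >= 2 or (10*tot_1 <= 9*u - 42 and 3*u <= 10))) and ((not (u >= 3*tot_1 + 6 and tot_1 + 3*u >= -1)) -> (((3*u <= 9 or tot_1 < 3*u - 5) -> (2*u != -21/2 or 4*u >= 4 or (7*u <= -1 and 11*u <= 3))) and ((not (3*u <= 9 or tot_1 < 3*u - 5)) -> ((5/4)*tot_1 != -8 or tot_1 >= 2 or (4*tot_1 <= 6 and 2*tot_1 <= -6)))))); else branch requires forall tot_1. (((u >= 3*tot_1 + 6 and tot_1 + 3*u >= -1) -> ((13/4)*tot_1 != 3*u - 24 or tot_1 >= 2 or (10*tot_1 <= 9*u - 42 and 3*u <= 10))) and ((not (u >= 3*tot_1 + 6 and tot_1 + 3*u >= -1)) -> (((3*u <= 9 or tot_1 < 3*u - 5) -> (2*u != -21/2 or 4*u >= 4 or (7*u <= -1 and 11*u <= 3))) and ((not (3*u <= 9 or tot_1 < 3*u - 5)) -> ((5/4)*tot_1 != -8 or tot_1 >= 2 or (4*tot_1 <= 6 and 2*tot_1 <= -6)))))).
Before the if: ((tot + u > 6 or tot < -1) -> (forall tot_1. (((u >= 3*tot_1 + 6 and tot_1 + 3*u >= -1) -> ((13/4)*tot_1 != 3*u - 24 or tot_1 >= 2 or (10*tot_1 <= 9*u - 42 and 3*u <= 10))) and ((not (u >= 3*tot_1 + 6 and tot_1 + 3*u >= -1)) -> (((3*u <= 9 or tot_1 < 3*u - 5) -> (2*u != -21/2 or 4*u >= 4 or (7*u <= -1 and 11*u <= 3))) and ((not (3*u <= 9 or tot_1 < 3*u - 5)) -> ((5/4)*tot_1 != -8 or tot_1 >= 2 or (4*tot_1 <= 6 and 2*tot_1 <= -6)))))))) and ((not (tot + u > 6 or tot < -1)) -> (forall tot_1. (((u >= 3*tot_1 + 6 and tot_1 + 3*u >= -1) -> ((13/4)*tot_1 != 3*u - 24 or tot_1 >= 2 or (10*tot_1 <= 9*u - 42 and 3*u <= 10))) and ((not (u >= 3*tot_1 + 6 and tot_1 + 3*u >= -1)) -> (((3*u <= 9 or tot_1 < 3*u - 5) -> (2*u != -21/2 or 4*u >= 4 or (7*u <= -1 and 11*u <= 3))) and ((not (3*u <= 9 or tot_1 < 3*u - 5)) -> ((5/4)*tot_1 != -8 or tot_1 >= 2 or (4*tot_1 <= 6 and 2*tot_1 <= -6))))))))
Answer: WP = ((tot + u > 6 or tot < -1) -> (forall tot_1. (((u >= 3*tot_1 + 6 and tot_1 + 3*u >= -1) -> ((13/4)*tot_1 != 3*u - 24 or tot_1 >= 2 or (10*tot_1 <= 9*u - 42 and 3*u <= 10))) and ((not (u >= 3*tot_1 + 6 and tot_1 + 3*u >= -1)) -> (((3*u <= 9 or tot_1 < 3*u - 5) -> (2*u != -21/2 or 4*u >= 4 or (7*u <= -1 and 11*u <= 3))) and ((not (3*u <= 9 or tot_1 < 3*u - 5)) -> ((5/4)*tot_1 != -8 or tot_1 >= 2 or (4*tot_1 <= 6 and 2*tot_1 <= -6)))))))) and ((not (tot + u > 6 or tot < -1)) -> (forall tot_1. (((u >= 3*tot_1 + 6 and tot_1 + 3*u >= -1) -> ((13/4)*tot_1 != 3*u - 24 or tot_1 >= 2 or (10*tot_1 <= 9*u - 42 and 3*u <= 10))) and ((not (u >= 3*tot_1 + 6 and tot_1 + 3*u >= -1)) -> (((3*u <= 9 or tot_1 < 3*u - 5) -> (2*u != -21/2 or 4*u >= 4 or (7*u <= -1 and 11*u <= 3))) and ((not (3*u <= 9 or tot_1 < 3*u - 5)) -> ((5/4)*tot_1 != -8 or tot_1 >= 2 or (4*tot_1 <= 6 and 2*tot_1 <= -6))))))))


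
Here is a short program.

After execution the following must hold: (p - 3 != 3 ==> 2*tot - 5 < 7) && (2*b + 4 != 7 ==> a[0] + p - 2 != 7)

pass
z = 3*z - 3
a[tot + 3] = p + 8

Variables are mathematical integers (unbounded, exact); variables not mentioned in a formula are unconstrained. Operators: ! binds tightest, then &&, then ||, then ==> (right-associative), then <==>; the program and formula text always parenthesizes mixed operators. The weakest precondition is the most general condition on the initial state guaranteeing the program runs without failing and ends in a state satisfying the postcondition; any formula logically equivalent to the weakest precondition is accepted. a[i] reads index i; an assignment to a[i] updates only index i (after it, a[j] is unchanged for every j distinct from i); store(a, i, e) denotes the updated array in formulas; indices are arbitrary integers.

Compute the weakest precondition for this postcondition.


Working backward. After the program, the postcondition (p - 3 != 3 ==> 2*tot - 5 < 7) && (2*b + 4 != 7 ==> a[0] + p - 2 != 7) must hold; in canonical form it is (p != 6 ==> 2*tot < 12) && (2*b != 3 ==> a[0] + p != 9).
Before a[tot + 3] := p + 8: (p != 6 ==> 2*tot < 12) && (2*b != 3 ==> store(a, tot + 3, p + 8)[0] + p != 9)
Before z := 3*z - 3: (p != 6 ==> 2*tot < 12) && (2*b != 3 ==> store(a, tot + 3, p + 8)[0] + p != 9)
Before skip: (p != 6 ==> 2*tot < 12) && (2*b != 3 ==> store(a, tot + 3, p + 8)[0] + p != 9)
Answer: WP = (p != 6 ==> 2*tot < 12) && (2*b != 3 ==> store(a, tot + 3, p + 8)[0] + p != 9)


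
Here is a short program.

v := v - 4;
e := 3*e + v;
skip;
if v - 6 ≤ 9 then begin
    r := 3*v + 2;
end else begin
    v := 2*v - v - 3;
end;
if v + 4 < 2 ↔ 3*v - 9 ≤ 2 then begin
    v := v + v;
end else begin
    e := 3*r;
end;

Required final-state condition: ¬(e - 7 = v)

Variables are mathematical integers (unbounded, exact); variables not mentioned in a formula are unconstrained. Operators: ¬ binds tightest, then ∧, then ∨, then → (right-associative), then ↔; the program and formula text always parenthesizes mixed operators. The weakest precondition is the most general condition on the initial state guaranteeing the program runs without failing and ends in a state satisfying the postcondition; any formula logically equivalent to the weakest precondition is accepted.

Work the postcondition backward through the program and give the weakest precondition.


Working backward. After the program, the postcondition ¬(e - 7 = v) must hold; in canonical form it is ¬(e = v + 7).
Then branch requires ¬(e = 2*v + 7); else branch requires ¬(3*r = v + 7).
Before the if: ((v < -2 ↔ 3*v ≤ 11) → (¬(e = 2*v + 7))) ∧ ((¬(v < -2 ↔ 3*v ≤ 11)) → (¬(3*r = v + 7)))
Then branch requires ((v < -2 ↔ 3*v ≤ 11) → (¬(e = 2*v + 7))) ∧ ((¬(v < -2 ↔ 3*v ≤ 11)) → (¬(8*v = 1))); else branch requires ((v < 1 ↔ 3*v ≤ 20) → (¬(e = 2*v + 1))) ∧ ((¬(v < 1 ↔ 3*v ≤ 20)) → (¬(3*r = v + 4))).
Before the if: (v ≤ 15 → (((v < -2 ↔ 3*v ≤ 11) → (¬(e = 2*v + 7))) ∧ ((¬(v < -2 ↔ 3*v ≤ 11)) → (¬(8*v = 1))))) ∧ ((¬(v ≤ 15)) → (((v < 1 ↔ 3*v ≤ 20) → (¬(e = 2*v + 1))) ∧ ((¬(v < 1 ↔ 3*v ≤ 20)) → (¬(3*r = v + 4)))))
Before skip: (v ≤ 15 → (((v < -2 ↔ 3*v ≤ 11) → (¬(e = 2*v + 7))) ∧ ((¬(v < -2 ↔ 3*v ≤ 11)) → (¬(8*v = 1))))) ∧ ((¬(v ≤ 15)) → (((v < 1 ↔ 3*v ≤ 20) → (¬(e = 2*v + 1))) ∧ ((¬(v < 1 ↔ 3*v ≤ 20)) → (¬(3*r = v + 4)))))
Before e := 3*e + v: (v ≤ 15 → (((v < -2 ↔ 3*v ≤ 11) → (¬(3*e = v + 7))) ∧ ((¬(v < -2 ↔ 3*v ≤ 11)) → (¬(8*v = 1))))) ∧ ((¬(v ≤ 15)) → (((v < 1 ↔ 3*v ≤ 20) → (¬(3*e = v + 1))) ∧ ((¬(v < 1 ↔ 3*v ≤ 20)) → (¬(3*r = v + 4)))))
Before v := v - 4: (v ≤ 19 → (((v < 2 ↔ 3*v ≤ 23) → (¬(3*e = v + 3))) ∧ ((¬(v < 2 ↔ 3*v ≤ 23)) → (¬(8*v = 33))))) ∧ ((¬(v ≤ 19)) → (((v < 5 ↔ 3*v ≤ 32) → (¬(3*e = v - 3))) ∧ ((¬(v < 5 ↔ 3*v ≤ 32)) → (¬(3*r = v)))))
Answer: WP = (v ≤ 19 → (((v < 2 ↔ 3*v ≤ 23) → (¬(3*e = v + 3))) ∧ ((¬(v < 2 ↔ 3*v ≤ 23)) → (¬(8*v = 33))))) ∧ ((¬(v ≤ 19)) → (((v < 5 ↔ 3*v ≤ 32) → (¬(3*e = v - 3))) ∧ ((¬(v < 5 ↔ 3*v ≤ 32)) → (¬(3*r = v)))))


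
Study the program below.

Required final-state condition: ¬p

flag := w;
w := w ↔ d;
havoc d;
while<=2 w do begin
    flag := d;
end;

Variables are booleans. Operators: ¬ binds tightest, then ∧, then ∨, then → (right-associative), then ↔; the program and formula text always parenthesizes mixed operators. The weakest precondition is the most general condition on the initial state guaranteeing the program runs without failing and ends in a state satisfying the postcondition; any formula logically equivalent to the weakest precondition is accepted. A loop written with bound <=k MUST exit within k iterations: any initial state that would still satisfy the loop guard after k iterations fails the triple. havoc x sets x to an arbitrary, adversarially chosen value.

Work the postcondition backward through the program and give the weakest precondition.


Working backward. After the program, ¬p must hold.
Before the loop (bound <=2), unroll the exhaustion recursion (WP_0 = exit-now case; WP_j = one more guarded iteration, up to j = 2):
  WP_0: (¬w) ∧ (¬p)
  WP_1: (w → ((¬w) ∧ (¬p))) ∧ ((¬w) → (¬p))
  WP_2: (w → ((w → ((¬w) ∧ (¬p))) ∧ ((¬w) → (¬p)))) ∧ ((¬w) → (¬p))
So before the loop: (w → ((w → ((¬w) ∧ (¬p))) ∧ ((¬w) → (¬p)))) ∧ ((¬w) → (¬p))
Before havoc d: (w → ((w → ((¬w) ∧ (¬p))) ∧ ((¬w) → (¬p)))) ∧ ((¬w) → (¬p))
Before w := w ↔ d: ((w ↔ d) → (((w ↔ d) → ((¬(w ↔ d)) ∧ (¬p))) ∧ ((¬(w ↔ d)) → (¬p)))) ∧ ((¬(w ↔ d)) → (¬p))
Before flag := w: ((w ↔ d) → (((w ↔ d) → ((¬(w ↔ d)) ∧ (¬p))) ∧ ((¬(w ↔ d)) → (¬p)))) ∧ ((¬(w ↔ d)) → (¬p))
Answer: WP = ((w ↔ d) → (((w ↔ d) → ((¬(w ↔ d)) ∧ (¬p))) ∧ ((¬(w ↔ d)) → (¬p)))) ∧ ((¬(w ↔ d)) → (¬p))


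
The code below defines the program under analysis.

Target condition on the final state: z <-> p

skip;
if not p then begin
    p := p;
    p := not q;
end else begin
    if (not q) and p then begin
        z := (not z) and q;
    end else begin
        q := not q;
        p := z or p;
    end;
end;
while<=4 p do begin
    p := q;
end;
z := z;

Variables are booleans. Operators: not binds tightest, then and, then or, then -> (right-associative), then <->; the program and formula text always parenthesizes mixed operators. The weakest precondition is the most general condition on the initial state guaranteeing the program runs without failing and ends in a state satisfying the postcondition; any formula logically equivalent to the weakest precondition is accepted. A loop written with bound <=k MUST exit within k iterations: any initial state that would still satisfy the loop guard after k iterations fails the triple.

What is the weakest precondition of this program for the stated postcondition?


Working backward. After the program, z <-> p must hold.
Before z := z: z <-> p
Before the loop (bound <=4), unroll the exhaustion recursion (WP_0 = exit-now case; WP_j = one more guarded iteration, up to j = 4):
  WP_0: (not p) and (z <-> p)
  WP_1: (p -> ((not q) and (z <-> q))) and ((not p) -> (z <-> p))
  WP_2: (p -> ((q -> ((not q) and (z <-> q))) and ((not q) -> (z <-> q)))) and ((not p) -> (z <-> p))
  WP_3: (p -> ((q -> ((q -> ((not q) and (z <-> q))) and ((not q) -> (z <-> q)))) and ((not q) -> (z <-> q)))) and ((not p) -> (z <-> p))
  WP_4: (p -> ((q -> ((q -> ((q -> ((not q) and (z <-> q))) and ((not q) -> (z <-> q)))) and ((not q) -> (z <-> q)))) and ((not q) -> (z <-> q)))) and ((not p) -> (z <-> p))
So before the loop: (p -> ((q -> ((q -> ((q -> ((not q) and (z <-> q))) and ((not q) -> (z <-> q)))) and ((not q) -> (z <-> q)))) and ((not q) -> (z <-> q)))) and ((not p) -> (z <-> p))
Then branch requires ((not q) -> ((q -> ((q -> ((q -> ((not q) and (z <-> q))) and ((not q) -> (z <-> q)))) and ((not q) -> (z <-> q)))) and ((not q) -> (z <-> q)))) and (q -> (z <-> (not q))); else branch requires (((not q) and p) -> ((p -> ((q -> ((q -> ((q -> ((not q) and (((not z) and q) <-> q))) and ((not q) -> (((not z) and q) <-> q)))) and ((not q) -> (((not z) and q) <-> q)))) and ((not q) -> (((not z) and q) <-> q)))) and ((not p) -> (((not z) and q) <-> p)))) and ((not ((not q) and p)) -> (((z or p) -> (((not q) -> (((not q) -> (((not q) -> (q and (z <-> (not q)))) and (q -> (z <-> (not q))))) and (q -> (z <-> (not q))))) and (q -> (z <-> (not q))))) and ((not (z or p)) -> (z <-> (z or p))))).
Before the if: ((not p) -> (((not q) -> ((q -> ((q -> ((q -> ((not q) and (z <-> q))) and ((not q) -> (z <-> q)))) and ((not q) -> (z <-> q)))) and ((not q) -> (z <-> q)))) and (q -> (z <-> (not q))))) and (p -> ((((not q) and p) -> ((p -> ((q -> ((q -> ((q -> ((not q) and (((not z) and q) <-> q))) and ((not q) -> (((not z) and q) <-> q)))) and ((not q) -> (((not z) and q) <-> q)))) and ((not q) -> (((not z) and q) <-> q)))) and ((not p) -> (((not z) and q) <-> p)))) and ((not ((not q) and p)) -> (((z or p) -> (((not q) -> (((not q) -> (((not q) -> (q and (z <-> (not q)))) and (q -> (z <-> (not q))))) and (q -> (z <-> (not q))))) and (q -> (z <-> (not q))))) and ((not (z or p)) -> (z <-> (z or p)))))))
Before skip: ((not p) -> (((not q) -> ((q -> ((q -> ((q -> ((not q) and (z <-> q))) and ((not q) -> (z <-> q)))) and ((not q) -> (z <-> q)))) and ((not q) -> (z <-> q)))) and (q -> (z <-> (not q))))) and (p -> ((((not q) and p) -> ((p -> ((q -> ((q -> ((q -> ((not q) and (((not z) and q) <-> q))) and ((not q) -> (((not z) and q) <-> q)))) and ((not q) -> (((not z) and q) <-> q)))) and ((not q) -> (((not z) and q) <-> q)))) and ((not p) -> (((not z) and q) <-> p)))) and ((not ((not q) and p)) -> (((z or p) -> (((not q) -> (((not q) -> (((not q) -> (q and (z <-> (not q)))) and (q -> (z <-> (not q))))) and (q -> (z <-> (not q))))) and (q -> (z <-> (not q))))) and ((not (z or p)) -> (z <-> (z or p)))))))
Answer: WP = ((not p) -> (((not q) -> ((q -> ((q -> ((q -> ((not q) and (z <-> q))) and ((not q) -> (z <-> q)))) and ((not q) -> (z <-> q)))) and ((not q) -> (z <-> q)))) and (q -> (z <-> (not q))))) and (p -> ((((not q) and p) -> ((p -> ((q -> ((q -> ((q -> ((not q) and (((not z) and q) <-> q))) and ((not q) -> (((not z) and q) <-> q)))) and ((not q) -> (((not z) and q) <-> q)))) and ((not q) -> (((not z) and q) <-> q)))) and ((not p) -> (((not z) and q) <-> p)))) and ((not ((not q) and p)) -> (((z or p) -> (((not q) -> (((not q) -> (((not q) -> (q and (z <-> (not q)))) and (q -> (z <-> (not q))))) and (q -> (z <-> (not q))))) and (q -> (z <-> (not q))))) and ((not (z or p)) -> (z <-> (z or p)))))))
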